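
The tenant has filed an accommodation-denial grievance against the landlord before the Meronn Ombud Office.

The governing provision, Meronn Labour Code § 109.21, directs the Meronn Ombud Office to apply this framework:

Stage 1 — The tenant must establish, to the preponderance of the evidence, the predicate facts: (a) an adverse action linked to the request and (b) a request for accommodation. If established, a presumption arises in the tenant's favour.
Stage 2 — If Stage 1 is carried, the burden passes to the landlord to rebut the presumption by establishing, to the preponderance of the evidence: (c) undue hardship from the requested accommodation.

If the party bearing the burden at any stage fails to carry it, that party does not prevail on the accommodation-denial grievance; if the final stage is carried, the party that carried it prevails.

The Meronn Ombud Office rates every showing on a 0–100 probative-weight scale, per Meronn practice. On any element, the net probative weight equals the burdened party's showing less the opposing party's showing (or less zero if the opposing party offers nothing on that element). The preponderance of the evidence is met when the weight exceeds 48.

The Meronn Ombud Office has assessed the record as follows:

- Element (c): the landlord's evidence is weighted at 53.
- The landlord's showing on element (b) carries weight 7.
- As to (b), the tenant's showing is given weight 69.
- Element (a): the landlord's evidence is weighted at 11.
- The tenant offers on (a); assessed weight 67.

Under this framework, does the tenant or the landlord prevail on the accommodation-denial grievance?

At Stage 1 the tenant must meet the preponderance of the evidence (weight exceeds 48): on (a) the weight is 67 less the opposing 11 gives net 56, which does exceed 48, so (a) meets the standard; on (b) the weight is 69 less the opposing 7 gives net 62, > 48, so (b) meets the standard.
  Stage 1 carried; the burden shifts to the landlord.
At Stage 2 the landlord must meet the preponderance of the evidence (weight exceeds 48): on (c) the weight is 53, which does exceed 48, so (c) meets the standard.
  Stage 2 carried; the final stage is satisfied.
Every stage carried; the landlord prevails.

landlord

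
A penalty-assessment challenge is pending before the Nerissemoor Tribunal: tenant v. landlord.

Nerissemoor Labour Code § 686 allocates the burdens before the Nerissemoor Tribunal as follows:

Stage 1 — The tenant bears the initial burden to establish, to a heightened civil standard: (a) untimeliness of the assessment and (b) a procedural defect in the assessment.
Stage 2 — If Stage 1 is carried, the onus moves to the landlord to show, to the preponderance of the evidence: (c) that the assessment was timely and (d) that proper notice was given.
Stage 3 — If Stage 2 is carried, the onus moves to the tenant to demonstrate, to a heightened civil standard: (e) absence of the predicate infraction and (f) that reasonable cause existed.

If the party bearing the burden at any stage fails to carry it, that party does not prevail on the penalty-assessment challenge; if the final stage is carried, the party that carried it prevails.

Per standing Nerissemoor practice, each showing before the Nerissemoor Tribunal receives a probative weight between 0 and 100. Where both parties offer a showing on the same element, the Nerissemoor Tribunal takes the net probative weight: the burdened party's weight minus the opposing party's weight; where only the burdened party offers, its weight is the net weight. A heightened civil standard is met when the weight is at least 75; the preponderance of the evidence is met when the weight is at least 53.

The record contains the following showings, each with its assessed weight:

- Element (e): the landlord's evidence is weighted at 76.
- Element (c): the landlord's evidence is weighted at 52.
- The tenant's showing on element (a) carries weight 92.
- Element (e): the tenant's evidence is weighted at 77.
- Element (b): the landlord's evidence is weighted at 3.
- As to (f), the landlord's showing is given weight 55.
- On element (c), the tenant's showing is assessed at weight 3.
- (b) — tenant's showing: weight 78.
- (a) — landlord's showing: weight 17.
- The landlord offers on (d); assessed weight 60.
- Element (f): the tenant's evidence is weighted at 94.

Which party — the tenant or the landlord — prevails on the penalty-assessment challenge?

tenant

At Stage 1 the tenant must meet a heightened civil standard (weight is at least 75): on (a) the weight is 92 less the opposing 17 gives net 75, ≥ 75, so (a) meets the standard; on (b) the weight is 78 less the opposing 3 gives net 75, ≥ 75, so (b) meets the standard.
  All elements met. The burden passes to the landlord.
At Stage 2 the landlord must meet the preponderance of the evidence (weight is at least 53): on (c) the weight is 52 less the opposing 3 gives net 49, < 53, so (c) does not meet the standard; on (d) the weight is 60, which does reach 53, so (d) meets the standard.
  Stage 2 not carried; the landlord fails its burden.
So the tenant prevails.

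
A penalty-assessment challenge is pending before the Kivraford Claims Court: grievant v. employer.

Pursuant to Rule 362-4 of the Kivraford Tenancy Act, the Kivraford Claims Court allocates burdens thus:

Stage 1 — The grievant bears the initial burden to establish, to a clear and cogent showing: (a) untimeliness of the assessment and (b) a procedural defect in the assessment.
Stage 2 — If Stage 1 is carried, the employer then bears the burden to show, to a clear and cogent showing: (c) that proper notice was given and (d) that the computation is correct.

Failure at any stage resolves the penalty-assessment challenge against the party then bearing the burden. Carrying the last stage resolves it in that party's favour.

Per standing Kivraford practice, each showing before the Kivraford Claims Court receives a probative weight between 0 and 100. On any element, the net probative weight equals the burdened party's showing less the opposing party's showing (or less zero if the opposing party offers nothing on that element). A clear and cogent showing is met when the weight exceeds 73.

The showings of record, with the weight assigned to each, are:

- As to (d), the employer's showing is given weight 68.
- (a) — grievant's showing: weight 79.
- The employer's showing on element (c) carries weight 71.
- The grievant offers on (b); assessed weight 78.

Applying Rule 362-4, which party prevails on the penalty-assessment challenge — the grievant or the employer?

grievant

Stage 1 — burden on grievant; standard: a clear and cogent showing (weight exceeds 73).
    (a): 79 > 73 [met]
    (b): 78 > 73 [met]
  Stage 1 is satisfied; the onus moves to the employer.
Stage 2 — burden on employer; standard: a clear and cogent showing (weight exceeds 73).
    (c): 71 ≤ 73 [not met]
    (d): 68 ≤ 73 [not met]
  Not every element is met, so the employer fails to carry Stage 2.
The analysis ends at Stage 2; the grievant prevails.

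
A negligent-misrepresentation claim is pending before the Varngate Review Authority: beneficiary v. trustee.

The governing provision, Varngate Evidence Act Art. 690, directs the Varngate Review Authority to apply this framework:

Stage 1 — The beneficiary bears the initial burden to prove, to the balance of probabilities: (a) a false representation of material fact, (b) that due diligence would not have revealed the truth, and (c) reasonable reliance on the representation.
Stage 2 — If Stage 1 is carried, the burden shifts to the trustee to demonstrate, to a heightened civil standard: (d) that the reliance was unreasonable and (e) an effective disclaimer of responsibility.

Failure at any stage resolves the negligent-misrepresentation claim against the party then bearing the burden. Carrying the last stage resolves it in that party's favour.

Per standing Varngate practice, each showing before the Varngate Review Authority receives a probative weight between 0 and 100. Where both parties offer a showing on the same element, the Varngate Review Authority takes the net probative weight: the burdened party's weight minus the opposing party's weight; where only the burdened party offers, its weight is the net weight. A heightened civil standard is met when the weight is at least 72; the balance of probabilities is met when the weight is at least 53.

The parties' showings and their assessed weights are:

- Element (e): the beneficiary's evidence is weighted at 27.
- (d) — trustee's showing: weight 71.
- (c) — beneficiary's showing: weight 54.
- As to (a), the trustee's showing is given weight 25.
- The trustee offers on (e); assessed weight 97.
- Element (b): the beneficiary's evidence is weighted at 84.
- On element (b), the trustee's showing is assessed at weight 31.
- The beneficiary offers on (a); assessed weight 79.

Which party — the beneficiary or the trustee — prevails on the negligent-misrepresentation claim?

Stage 1 — burden on beneficiary; standard: the balance of probabilities (weight is at least 53).
    (a): 79 − 25 = 54 ≥ 53 [met]
    (b): 84 − 31 = 53 ≥ 53 [met]
    (c): 54 ≥ 53 [met]
  All elements met. The burden passes to the trustee.
Stage 2 — burden on trustee; standard: a heightened civil standard (weight is at least 72).
    (d): 71 < 72 [not met]
    (e): 97 − 27 = 70 < 72 [not met]
  The trustee does not carry Stage 2.
The beneficiary prevails.

beneficiary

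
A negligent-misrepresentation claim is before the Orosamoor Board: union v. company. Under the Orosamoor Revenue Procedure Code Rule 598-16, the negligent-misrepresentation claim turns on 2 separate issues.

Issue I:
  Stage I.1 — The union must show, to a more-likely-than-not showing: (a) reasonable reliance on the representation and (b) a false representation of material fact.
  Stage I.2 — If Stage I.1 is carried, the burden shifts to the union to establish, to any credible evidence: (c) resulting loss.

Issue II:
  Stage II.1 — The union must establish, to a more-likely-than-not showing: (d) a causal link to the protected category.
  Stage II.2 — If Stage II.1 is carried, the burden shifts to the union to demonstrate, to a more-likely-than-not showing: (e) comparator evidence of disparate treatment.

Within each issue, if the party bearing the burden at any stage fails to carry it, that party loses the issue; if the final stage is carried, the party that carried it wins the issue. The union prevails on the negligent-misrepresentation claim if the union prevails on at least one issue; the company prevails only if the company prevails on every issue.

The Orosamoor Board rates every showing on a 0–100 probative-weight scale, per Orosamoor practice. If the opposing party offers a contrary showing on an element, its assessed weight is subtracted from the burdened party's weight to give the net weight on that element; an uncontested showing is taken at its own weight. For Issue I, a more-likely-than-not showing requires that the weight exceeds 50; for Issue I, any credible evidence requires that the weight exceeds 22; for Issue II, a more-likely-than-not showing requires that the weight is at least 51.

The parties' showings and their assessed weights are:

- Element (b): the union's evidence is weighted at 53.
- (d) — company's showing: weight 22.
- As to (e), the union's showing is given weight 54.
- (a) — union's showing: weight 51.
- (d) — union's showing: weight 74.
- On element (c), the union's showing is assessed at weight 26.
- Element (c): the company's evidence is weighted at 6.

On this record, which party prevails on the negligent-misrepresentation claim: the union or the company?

union

— Issue I —
Stage I.1 — burden on union; standard: a more-likely-than-not showing (weight exceeds 50).
    (a): 51 > 50 [met]
    (b): 53 > 50 [met]
  All elements met. The union retains the burden for Stage I.2.
Stage I.2 — burden on union; standard: any credible evidence (weight exceeds 22).
    (c): 26 − 6 = 20 ≤ 22 [not met]
  The union does not carry Stage I.2.
So the company prevails on this issue.
— Issue II —
Stage II.1 — burden on union; standard: a more-likely-than-not showing (weight is at least 51).
    (d): 74 − 22 = 52 ≥ 51 [met]
  Stage II.1 carried; the burden remains with the union.
Stage II.2 — burden on union; standard: a more-likely-than-not showing (weight is at least 51).
    (e): 54 ≥ 51 [met]
  All elements met at the final stage.
All stages carried — the union prevails on this issue.
Per-issue: Issue I → company; Issue II → union. The union must prevail on at least one issue; overall, the union prevails.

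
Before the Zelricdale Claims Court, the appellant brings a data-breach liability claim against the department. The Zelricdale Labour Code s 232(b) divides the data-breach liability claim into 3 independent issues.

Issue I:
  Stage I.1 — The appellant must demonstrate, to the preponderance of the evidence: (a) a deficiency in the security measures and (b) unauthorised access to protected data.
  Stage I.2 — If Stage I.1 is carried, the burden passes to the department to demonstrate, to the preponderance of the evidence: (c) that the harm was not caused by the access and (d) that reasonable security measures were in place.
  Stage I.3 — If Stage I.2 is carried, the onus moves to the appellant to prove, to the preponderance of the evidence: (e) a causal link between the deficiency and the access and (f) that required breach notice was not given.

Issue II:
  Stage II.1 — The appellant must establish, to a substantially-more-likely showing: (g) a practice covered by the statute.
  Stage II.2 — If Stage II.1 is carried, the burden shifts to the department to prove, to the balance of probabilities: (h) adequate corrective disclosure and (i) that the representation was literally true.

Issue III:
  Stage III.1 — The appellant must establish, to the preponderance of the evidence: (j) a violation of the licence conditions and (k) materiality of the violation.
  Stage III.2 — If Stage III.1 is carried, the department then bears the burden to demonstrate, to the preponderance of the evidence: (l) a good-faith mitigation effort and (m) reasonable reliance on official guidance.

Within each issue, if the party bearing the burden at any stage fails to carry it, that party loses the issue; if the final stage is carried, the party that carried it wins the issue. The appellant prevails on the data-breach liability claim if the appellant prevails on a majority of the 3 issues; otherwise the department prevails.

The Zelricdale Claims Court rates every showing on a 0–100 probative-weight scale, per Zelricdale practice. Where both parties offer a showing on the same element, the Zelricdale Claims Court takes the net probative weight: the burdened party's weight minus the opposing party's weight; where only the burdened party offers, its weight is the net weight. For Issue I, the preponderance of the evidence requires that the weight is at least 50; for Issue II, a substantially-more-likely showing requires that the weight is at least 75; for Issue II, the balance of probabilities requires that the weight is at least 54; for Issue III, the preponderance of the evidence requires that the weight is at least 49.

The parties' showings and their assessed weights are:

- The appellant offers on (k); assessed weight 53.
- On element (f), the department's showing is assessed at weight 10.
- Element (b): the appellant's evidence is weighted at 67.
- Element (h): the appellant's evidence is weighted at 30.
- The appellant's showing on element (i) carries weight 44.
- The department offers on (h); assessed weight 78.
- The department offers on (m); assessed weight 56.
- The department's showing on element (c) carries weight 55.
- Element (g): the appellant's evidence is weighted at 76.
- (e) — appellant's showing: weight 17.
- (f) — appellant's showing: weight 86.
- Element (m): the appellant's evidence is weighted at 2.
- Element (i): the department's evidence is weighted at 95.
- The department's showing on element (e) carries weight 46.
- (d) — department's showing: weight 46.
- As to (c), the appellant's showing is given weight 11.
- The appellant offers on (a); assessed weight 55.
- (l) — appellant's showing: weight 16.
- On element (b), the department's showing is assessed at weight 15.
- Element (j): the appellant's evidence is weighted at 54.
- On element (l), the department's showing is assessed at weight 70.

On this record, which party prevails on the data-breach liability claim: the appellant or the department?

appellant

— Issue I —
Stage I.1 (appellant, the preponderance of the evidence, weight is at least 50): (a) 55 ≥ 50 — meets; (b) net 67−15=52 ≥ 50 — meets.
  The appellant carries Stage I.1; the department now bears the burden.
Stage I.2 (department, the preponderance of the evidence, weight is at least 50): (c) net 55−11=44 < 50 — fails; (d) 46 < 50 — fails.
  Not every element is met, so the department fails to carry Stage I.2.
So the appellant prevails on this issue.
— Issue II —
Stage II.1 — burden on appellant; standard: a substantially-more-likely showing (weight is at least 75).
    (g): 76 ≥ 75 [met]
  Stage II.1 is satisfied; the onus moves to the department.
Stage II.2 — burden on department; standard: the balance of probabilities (weight is at least 54).
    (h): 78 − 30 = 48 < 54 [not met]
    (i): 95 − 44 = 51 < 54 [not met]
  Stage II.2 not carried; the department fails its burden.
The appellant prevails on this issue.
— Issue III —
Stage III.1 — burden on appellant; standard: the preponderance of the evidence (weight is at least 49).
    (j): 54 ≥ 49 [met]
    (k): 53 ≥ 49 [met]
  Stage III.1 carried; the burden shifts to the department.
Stage III.2 — burden on department; standard: the preponderance of the evidence (weight is at least 49).
    (l): 70 − 16 = 54 ≥ 49 [met]
    (m): 56 − 2 = 54 ≥ 49 [met]
  Stage III.2 carried; the final stage is satisfied.
Every stage carried; the department prevails on this issue.
Per-issue: Issue I → appellant; Issue II → appellant; Issue III → department. The appellant must prevail on a majority of issues; overall, the appellant prevails.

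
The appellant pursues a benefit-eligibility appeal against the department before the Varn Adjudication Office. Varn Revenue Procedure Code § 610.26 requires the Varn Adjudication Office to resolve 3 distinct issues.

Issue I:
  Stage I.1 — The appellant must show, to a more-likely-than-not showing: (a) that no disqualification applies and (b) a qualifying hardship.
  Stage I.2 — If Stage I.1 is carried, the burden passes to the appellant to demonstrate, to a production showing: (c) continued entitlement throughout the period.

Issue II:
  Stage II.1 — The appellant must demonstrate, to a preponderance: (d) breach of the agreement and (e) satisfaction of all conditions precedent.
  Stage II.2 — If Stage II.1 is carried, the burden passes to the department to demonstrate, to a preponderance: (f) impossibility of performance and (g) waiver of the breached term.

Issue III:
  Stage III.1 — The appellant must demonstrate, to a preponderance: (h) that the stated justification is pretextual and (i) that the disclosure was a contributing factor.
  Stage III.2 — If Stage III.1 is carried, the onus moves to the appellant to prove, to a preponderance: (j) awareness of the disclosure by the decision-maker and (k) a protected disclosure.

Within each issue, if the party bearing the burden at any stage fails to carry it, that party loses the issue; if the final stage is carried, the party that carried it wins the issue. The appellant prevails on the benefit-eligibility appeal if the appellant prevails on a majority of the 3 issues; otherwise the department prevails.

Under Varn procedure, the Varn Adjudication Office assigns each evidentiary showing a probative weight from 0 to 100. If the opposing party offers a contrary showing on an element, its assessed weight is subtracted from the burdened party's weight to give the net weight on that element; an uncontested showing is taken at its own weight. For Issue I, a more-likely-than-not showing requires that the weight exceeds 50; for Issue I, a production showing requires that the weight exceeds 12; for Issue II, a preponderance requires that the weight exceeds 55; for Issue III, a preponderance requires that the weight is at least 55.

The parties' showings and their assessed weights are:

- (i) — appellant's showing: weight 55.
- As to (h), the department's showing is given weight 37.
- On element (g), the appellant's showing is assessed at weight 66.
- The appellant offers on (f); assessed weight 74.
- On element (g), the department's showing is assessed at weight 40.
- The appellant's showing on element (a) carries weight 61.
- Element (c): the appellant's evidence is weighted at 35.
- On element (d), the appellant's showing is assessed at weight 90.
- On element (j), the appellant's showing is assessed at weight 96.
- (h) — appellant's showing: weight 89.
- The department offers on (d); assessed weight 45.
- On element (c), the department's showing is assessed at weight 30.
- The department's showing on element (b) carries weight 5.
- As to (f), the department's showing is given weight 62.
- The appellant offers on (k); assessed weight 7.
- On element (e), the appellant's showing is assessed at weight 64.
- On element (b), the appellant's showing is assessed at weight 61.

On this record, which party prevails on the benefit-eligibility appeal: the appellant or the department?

department

— Issue I —
Stage I.1 — burden on appellant; standard: a more-likely-than-not showing (weight exceeds 50).
    (a): 61 > 50 [met]
    (b): 61 − 5 = 56 > 50 [met]
  Stage I.1 carried; the burden remains with the appellant.
Stage I.2 — burden on appellant; standard: a production showing (weight exceeds 12).
    (c): 35 − 30 = 5 ≤ 12 [not met]
  The appellant does not carry Stage I.2.
So the department prevails on this issue.
— Issue II —
Stage II.1 (appellant, a preponderance, weight exceeds 55): (d) net 90−45=45 ≤ 55 — fails; (e) 64 > 55 — meets.
  The appellant does not carry Stage II.1.
The analysis ends at Stage II.1; the department prevails on this issue.
— Issue III —
At Stage III.1 the appellant must meet a preponderance (weight is at least 55): on (h) the weight is 89 less the opposing 37 gives net 52, < 55, so (h) does not meet the standard; on (i) the weight is 55, ≥ 55, so (i) meets the standard.
  Not every element is met, so the appellant fails to carry Stage III.1.
The department prevails on this issue.
Per-issue: Issue I → department; Issue II → department; Issue III → department. The appellant must prevail on a majority of issues; overall, the department prevails.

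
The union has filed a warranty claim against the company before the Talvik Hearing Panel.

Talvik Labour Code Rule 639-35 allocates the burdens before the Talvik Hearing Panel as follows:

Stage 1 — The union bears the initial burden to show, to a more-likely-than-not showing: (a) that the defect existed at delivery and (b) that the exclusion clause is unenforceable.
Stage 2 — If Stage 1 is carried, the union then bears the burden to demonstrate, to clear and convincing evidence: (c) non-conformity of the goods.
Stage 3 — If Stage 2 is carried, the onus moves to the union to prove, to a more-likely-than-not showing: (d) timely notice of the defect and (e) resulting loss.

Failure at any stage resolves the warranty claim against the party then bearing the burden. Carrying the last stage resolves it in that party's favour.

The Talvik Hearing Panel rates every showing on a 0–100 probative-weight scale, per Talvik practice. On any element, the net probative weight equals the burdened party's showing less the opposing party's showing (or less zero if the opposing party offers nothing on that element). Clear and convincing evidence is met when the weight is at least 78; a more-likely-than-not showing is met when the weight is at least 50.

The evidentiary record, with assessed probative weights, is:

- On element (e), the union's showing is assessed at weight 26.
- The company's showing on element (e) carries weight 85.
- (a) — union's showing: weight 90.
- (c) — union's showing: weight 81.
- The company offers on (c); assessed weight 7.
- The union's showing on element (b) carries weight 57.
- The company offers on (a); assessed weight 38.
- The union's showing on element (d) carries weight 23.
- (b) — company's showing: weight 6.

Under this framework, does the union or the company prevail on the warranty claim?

company

At Stage 1 the union must meet a more-likely-than-not showing (weight is at least 50): on (a) the weight is 90 less the opposing 38 gives net 52, which does reach 50, so (a) meets the standard; on (b) the weight is 57 less the opposing 6 gives net 51, which does reach 50, so (b) meets the standard.
  Stage 1 carried; the burden remains with the union.
At Stage 2 the union must meet clear and convincing evidence (weight is at least 78): on (c) the weight is 81 less the opposing 7 gives net 74, < 78, so (c) does not meet the standard.
  Stage 2 not carried; the union fails its burden.
The analysis ends at Stage 2; the company prevails.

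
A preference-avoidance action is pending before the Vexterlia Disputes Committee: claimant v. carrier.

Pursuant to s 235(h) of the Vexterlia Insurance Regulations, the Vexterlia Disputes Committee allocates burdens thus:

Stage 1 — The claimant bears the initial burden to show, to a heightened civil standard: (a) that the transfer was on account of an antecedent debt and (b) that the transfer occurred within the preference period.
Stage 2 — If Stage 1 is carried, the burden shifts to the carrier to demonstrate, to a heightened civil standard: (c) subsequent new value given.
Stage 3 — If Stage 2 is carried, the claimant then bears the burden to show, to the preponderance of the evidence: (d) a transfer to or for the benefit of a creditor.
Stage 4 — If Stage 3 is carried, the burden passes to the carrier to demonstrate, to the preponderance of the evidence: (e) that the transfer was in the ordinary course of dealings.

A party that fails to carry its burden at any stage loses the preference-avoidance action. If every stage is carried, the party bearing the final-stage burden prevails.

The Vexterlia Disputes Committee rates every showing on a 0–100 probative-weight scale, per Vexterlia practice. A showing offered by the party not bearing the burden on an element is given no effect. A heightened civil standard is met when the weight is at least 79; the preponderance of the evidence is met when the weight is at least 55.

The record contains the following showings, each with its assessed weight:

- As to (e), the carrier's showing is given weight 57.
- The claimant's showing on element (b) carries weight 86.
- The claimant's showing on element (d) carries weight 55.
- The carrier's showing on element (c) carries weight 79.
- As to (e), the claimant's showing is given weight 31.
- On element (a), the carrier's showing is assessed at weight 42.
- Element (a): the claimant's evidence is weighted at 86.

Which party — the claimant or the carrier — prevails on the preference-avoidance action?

carrier

Stage 1 — burden on claimant; standard: a heightened civil standard (weight is at least 79).
    (a): 86 (carrier's 42 disregarded) ≥ 79 [met]
    (b): 86 ≥ 79 [met]
  Stage 1 carried; the burden shifts to the carrier.
Stage 2 — burden on carrier; standard: a heightened civil standard (weight is at least 79).
    (c): 79 ≥ 79 [met]
  All elements met. The burden passes to the claimant.
Stage 3 — burden on claimant; standard: the preponderance of the evidence (weight is at least 55).
    (d): 55 ≥ 55 [met]
  Stage 3 carried; the burden shifts to the carrier.
Stage 4 — burden on carrier; standard: the preponderance of the evidence (weight is at least 55).
    (e): 57 (claimant's 31 disregarded) ≥ 55 [met]
  Stage 4 carried; the final stage is satisfied.
With every stage satisfied, the carrier prevails.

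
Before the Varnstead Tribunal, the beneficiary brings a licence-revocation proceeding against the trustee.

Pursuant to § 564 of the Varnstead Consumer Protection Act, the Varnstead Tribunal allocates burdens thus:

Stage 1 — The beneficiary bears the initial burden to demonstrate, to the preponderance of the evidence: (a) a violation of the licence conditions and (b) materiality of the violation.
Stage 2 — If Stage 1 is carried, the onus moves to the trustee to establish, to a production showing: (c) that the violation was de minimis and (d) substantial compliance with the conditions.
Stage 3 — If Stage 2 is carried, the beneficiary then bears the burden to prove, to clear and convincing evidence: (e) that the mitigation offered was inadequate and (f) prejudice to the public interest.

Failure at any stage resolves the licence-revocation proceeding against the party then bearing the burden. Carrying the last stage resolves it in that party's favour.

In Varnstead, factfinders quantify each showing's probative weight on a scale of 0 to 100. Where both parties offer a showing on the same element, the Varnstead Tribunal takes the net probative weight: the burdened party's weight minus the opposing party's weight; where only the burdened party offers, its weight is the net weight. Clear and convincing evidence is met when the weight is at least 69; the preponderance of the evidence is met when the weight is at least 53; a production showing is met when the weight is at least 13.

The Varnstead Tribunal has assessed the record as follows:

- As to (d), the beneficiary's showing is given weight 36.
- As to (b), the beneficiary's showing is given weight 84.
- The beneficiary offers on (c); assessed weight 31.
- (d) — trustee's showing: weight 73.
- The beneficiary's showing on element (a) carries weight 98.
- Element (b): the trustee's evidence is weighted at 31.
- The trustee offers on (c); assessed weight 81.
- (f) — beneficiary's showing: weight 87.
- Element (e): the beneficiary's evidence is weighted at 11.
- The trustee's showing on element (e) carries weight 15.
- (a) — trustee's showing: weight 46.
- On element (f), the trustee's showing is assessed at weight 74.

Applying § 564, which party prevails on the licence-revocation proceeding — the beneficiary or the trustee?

Stage 1 — burden on beneficiary; standard: the preponderance of the evidence (weight is at least 53).
    (a): 98 − 46 = 52 < 53 [not met]
    (b): 84 − 31 = 53 ≥ 53 [met]
  Not every element is met, so the beneficiary fails to carry Stage 1.
The analysis ends at Stage 1; the trustee prevails.

trustee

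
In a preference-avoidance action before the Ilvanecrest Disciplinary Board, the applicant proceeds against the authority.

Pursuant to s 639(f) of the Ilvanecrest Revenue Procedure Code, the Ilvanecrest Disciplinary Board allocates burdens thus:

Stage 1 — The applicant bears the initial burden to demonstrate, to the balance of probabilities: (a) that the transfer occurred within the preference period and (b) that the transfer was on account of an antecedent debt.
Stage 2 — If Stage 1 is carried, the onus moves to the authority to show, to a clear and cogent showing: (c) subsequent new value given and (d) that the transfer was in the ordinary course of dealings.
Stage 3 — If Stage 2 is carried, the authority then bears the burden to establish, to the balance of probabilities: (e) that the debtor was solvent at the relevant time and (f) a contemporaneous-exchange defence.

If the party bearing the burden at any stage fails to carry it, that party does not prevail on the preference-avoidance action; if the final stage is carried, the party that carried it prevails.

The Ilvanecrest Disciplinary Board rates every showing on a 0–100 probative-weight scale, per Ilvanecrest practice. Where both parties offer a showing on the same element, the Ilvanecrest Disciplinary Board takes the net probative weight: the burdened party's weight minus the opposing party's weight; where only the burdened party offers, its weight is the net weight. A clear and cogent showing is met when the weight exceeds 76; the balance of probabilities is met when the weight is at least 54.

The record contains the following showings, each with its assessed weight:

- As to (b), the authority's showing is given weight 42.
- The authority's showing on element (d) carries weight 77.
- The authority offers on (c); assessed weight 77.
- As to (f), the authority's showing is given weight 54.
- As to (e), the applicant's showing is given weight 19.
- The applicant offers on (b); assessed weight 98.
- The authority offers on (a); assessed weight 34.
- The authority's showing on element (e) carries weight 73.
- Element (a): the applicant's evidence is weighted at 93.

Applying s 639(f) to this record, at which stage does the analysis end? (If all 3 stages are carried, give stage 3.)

stage 3

At Stage 1 the applicant must meet the balance of probabilities (weight is at least 54): on (a) the weight is 93 less the opposing 34 gives net 59, ≥ 54, so (a) meets the standard; on (b) the weight is 98 less the opposing 42 gives net 56, which does reach 54, so (b) meets the standard.
  The applicant carries Stage 1; the authority now bears the burden.
At Stage 2 the authority must meet a clear and cogent showing (weight exceeds 76): on (c) the weight is 77, > 76, so (c) meets the standard; on (d) the weight is 77, > 76, so (d) meets the standard.
  Stage 2 is satisfied; the authority continues to bear the burden.
At Stage 3 the authority must meet the balance of probabilities (weight is at least 54): on (e) the weight is 73 less the opposing 19 gives net 54, ≥ 54, so (e) meets the standard; on (f) the weight is 54, ≥ 54, so (f) meets the standard.
  The authority carries the last stage.
All stages carried — the authority prevails.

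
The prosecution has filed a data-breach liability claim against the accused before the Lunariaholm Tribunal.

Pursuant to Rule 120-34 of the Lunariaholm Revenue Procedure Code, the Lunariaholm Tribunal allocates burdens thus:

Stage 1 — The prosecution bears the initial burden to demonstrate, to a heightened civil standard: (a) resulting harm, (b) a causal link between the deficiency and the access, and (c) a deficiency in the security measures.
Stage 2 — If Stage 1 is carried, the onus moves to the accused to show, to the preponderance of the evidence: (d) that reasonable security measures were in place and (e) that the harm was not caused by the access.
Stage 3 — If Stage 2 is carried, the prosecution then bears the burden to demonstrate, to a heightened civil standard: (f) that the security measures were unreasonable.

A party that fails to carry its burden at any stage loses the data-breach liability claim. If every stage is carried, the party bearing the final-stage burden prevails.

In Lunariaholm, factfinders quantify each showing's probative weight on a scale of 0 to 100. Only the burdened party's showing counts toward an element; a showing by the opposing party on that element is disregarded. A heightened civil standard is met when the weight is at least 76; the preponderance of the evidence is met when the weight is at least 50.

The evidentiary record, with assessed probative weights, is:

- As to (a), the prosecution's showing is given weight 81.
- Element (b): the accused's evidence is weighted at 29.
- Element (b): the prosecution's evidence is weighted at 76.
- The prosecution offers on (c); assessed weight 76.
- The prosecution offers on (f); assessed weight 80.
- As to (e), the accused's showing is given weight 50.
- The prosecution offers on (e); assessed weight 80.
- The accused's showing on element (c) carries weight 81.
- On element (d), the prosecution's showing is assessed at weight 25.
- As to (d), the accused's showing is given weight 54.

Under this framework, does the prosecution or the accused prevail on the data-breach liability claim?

prosecution

At Stage 1 the prosecution must meet a heightened civil standard (weight is at least 76): on (a) the weight is 81, which does reach 76, so (a) meets the standard; on (b) the weight is 76 (the accused's 29 is given no effect), which does reach 76, so (b) meets the standard; on (c) the weight is 76 (the accused's 81 is given no effect), which does reach 76, so (c) meets the standard.
  The prosecution carries Stage 1; the accused now bears the burden.
At Stage 2 the accused must meet the preponderance of the evidence (weight is at least 50): on (d) the weight is 54 (the prosecution's 25 is given no effect), which does reach 50, so (d) meets the standard; on (e) the weight is 50 (the prosecution's 80 is given no effect), ≥ 50, so (e) meets the standard.
  The accused carries Stage 2; the prosecution now bears the burden.
At Stage 3 the prosecution must meet a heightened civil standard (weight is at least 76): on (f) the weight is 80, ≥ 76, so (f) meets the standard.
  All elements met at the final stage.
Every stage carried; the prosecution prevails.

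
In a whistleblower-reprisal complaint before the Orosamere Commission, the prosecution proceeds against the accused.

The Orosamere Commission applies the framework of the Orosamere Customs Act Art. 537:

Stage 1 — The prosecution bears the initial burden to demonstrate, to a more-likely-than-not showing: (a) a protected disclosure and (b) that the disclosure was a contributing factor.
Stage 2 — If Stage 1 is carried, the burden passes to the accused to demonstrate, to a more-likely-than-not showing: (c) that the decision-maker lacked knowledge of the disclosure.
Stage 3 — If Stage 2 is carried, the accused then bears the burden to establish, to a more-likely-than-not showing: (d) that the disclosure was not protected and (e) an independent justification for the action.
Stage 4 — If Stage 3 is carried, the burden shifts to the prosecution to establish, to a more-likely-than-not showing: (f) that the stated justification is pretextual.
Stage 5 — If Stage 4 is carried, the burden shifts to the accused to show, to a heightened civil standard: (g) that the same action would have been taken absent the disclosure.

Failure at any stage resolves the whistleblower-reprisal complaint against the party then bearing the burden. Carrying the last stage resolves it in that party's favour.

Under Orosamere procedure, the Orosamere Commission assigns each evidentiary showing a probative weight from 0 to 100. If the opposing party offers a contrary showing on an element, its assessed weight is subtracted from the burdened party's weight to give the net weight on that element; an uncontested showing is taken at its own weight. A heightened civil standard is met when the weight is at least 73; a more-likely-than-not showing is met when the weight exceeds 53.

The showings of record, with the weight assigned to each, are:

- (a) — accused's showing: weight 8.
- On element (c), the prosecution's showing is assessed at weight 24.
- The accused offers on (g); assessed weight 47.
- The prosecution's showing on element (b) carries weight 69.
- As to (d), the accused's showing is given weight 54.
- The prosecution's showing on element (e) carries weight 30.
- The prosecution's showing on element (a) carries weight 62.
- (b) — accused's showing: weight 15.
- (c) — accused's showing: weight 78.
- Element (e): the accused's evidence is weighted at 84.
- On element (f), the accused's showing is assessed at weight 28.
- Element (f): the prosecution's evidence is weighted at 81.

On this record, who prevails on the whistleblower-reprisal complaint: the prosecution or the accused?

accused

Stage 1 — burden on prosecution; standard: a more-likely-than-not showing (weight exceeds 53).
    (a): 62 − 8 = 54 > 53 [met]
    (b): 69 − 15 = 54 > 53 [met]
  Stage 1 carried; the burden shifts to the accused.
Stage 2 — burden on accused; standard: a more-likely-than-not showing (weight exceeds 53).
    (c): 78 − 24 = 54 > 53 [met]
  Stage 2 is satisfied; the accused continues to bear the burden.
Stage 3 — burden on accused; standard: a more-likely-than-not showing (weight exceeds 53).
    (d): 54 > 53 [met]
    (e): 84 − 30 = 54 > 53 [met]
  All elements met. The burden passes to the prosecution.
Stage 4 — burden on prosecution; standard: a more-likely-than-not showing (weight exceeds 53).
    (f): 81 − 28 = 53 ≤ 53 [not met]
  Stage 4 not carried; the prosecution fails its burden.
The analysis ends at Stage 4; the accused prevails.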